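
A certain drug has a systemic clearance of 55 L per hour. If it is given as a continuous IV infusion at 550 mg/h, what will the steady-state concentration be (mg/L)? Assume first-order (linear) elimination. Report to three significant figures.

10.0 mg/L

Css = rate / CL = 550 / 55.00 = 10.00 mg/L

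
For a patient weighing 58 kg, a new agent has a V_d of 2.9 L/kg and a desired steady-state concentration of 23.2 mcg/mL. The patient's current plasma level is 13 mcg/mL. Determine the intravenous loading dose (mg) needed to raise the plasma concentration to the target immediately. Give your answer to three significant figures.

1720 mg

Vd = 2.9 L/kg × 58 kg = 168.2 L
The loading dose fills Vd to the target concentration.
Concentration deficit ΔC = 23.2 − 13 = 10.20 mg/L
LD = Vd × ΔC = 168.2 × 10.20 = 1716 mg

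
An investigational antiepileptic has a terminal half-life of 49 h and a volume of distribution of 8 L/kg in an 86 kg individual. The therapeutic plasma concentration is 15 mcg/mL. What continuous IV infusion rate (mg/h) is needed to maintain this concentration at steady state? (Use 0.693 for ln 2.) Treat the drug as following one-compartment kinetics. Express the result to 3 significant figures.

146 mg/h

Vd = 8 L/kg × 86 kg = 688.0 L
k = 0.693/49 = 0.01414 h⁻¹, so CL = k·Vd = 0.01414 × 688.0 = 9.728 L/h
Infusion rate = CL × Css = 9.728 × 15 = 145.9 mg/h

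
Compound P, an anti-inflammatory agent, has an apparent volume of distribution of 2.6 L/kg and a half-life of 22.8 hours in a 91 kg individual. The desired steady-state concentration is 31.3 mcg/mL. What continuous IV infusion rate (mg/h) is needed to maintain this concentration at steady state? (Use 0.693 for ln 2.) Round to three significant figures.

225 mg/h

Vd = 2.6 L/kg × 91 kg = 236.6 L
CL = 0.693 × Vd / t½ = 0.693 × 236.6 / 22.8 = 7.191 L/h
Infusion rate = CL × Css = 7.191 × 31.3 = 225.1 mg/h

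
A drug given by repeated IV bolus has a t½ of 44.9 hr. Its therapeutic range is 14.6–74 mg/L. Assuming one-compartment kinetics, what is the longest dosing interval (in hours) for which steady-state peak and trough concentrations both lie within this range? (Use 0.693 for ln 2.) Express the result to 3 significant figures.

k = 0.693 / t½ = 0.693 / 44.9 = 0.01543 h⁻¹
Between IV bolus doses, concentration decays as C = C₀·e^(−kτ), so C_peak/C_trough = e^(kτ).
τ_max = ln(C_peak/C_trough) / k = ln(74/14.6) / 0.01543 = 1.623 / 0.01543 = 105.2 h

105 h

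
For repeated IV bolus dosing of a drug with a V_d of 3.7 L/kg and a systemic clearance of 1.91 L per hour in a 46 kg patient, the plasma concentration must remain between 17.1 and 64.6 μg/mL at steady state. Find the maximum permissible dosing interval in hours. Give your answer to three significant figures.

Vd(total) = 46 kg × 3.7 L/kg = 170.2 L
k = CL / Vd = 1.910 / 170.2 = 0.01122 h⁻¹
Between IV bolus doses, concentration decays as C = C₀·e^(−kτ), so C_peak/C_trough = e^(kτ).
τ_max = ln(C_peak/C_trough) / k = ln(64.6/17.1) / 0.01122 = 1.329 / 0.01122 = 118.4 h

118 h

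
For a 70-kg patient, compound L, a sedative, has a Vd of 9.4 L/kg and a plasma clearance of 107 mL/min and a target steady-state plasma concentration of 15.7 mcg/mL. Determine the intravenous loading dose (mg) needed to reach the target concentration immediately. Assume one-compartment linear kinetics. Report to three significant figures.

Vd = 9.4 L/kg × 70 kg = 658.0 L
LD = Vd × C = 658.0 × 15.70 = 10330 mg

10300 mg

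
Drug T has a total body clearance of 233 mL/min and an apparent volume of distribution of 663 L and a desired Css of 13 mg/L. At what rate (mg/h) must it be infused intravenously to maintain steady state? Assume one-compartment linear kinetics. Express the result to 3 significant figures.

Convert clearance: 233 mL/min × 60 min/h ÷ 1000 mL/L = 13.98 L/h
At steady state, infusion rate equals elimination rate: rate in = CL × Css.
Rate = CL × Css = 13.98 × 13 = 181.7 mg/h

182 mg/h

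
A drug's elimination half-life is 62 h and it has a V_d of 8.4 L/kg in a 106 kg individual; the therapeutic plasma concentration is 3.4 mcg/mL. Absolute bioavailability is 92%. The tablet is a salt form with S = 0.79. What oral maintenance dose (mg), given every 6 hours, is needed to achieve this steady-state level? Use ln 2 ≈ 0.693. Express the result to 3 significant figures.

Total Vd = 8.4 × 106 = 890.4 L
k = 0.693/62 = 0.01118 h⁻¹, so CL = k·Vd = 0.01118 × 890.4 = 9.955 L/h
D = CL × Css × τ / F / S = 9.955 × 3.4 × 6 / 0.92 / 0.79 = 279.4 mg

279 mg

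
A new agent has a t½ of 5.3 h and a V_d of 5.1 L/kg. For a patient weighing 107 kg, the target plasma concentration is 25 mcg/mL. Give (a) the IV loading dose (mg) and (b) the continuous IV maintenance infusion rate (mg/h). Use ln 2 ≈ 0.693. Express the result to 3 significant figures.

Vd = 5.1 L/kg × 107 kg = 545.7 L
LD = Vd × C = 545.7 × 25 = 13640 mg
CL = 0.693 × Vd / t½ = 0.693 × 545.7 / 5.3 = 71.35 L/h
Infusion rate = CL × Css = 71.35 × 25 = 1784 mg/h

(a) 13600 mg; (b) 1780 mg/h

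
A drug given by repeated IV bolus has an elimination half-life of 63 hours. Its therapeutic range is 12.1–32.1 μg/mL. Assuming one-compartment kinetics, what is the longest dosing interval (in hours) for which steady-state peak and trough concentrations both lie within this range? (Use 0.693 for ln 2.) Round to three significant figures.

k = 0.693 / t½ = 0.693 / 63 = 0.01100 h⁻¹
Between IV bolus doses, concentration decays as C = C₀·e^(−kτ), so C_peak/C_trough = e^(kτ).
τ_max = ln(C_peak/C_trough) / k = ln(32.1/12.1) / 0.01100 = 0.9757 / 0.01100 = 88.70 h

88.7 h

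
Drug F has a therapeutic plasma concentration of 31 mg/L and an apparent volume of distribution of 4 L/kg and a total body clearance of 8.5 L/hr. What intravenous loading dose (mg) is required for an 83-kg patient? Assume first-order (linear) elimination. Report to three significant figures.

10300 mg

Vd = 4 L/kg × 83 kg = 332.0 L
LD = Vd × C = 332.0 × 31.00 = 10290 mg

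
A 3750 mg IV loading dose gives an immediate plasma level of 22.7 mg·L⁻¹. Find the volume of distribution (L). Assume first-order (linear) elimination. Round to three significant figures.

165 L

Immediately after an IV bolus, C₀ = Dose / Vd, so Vd = Dose / C₀.
Vd = 3750 / 22.7 = 165.2 L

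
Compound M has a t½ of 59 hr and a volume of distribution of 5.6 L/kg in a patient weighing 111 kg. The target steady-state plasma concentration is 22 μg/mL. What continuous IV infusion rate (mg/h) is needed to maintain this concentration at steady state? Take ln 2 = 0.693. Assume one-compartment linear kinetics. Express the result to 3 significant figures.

161 mg/h

Total Vd = 5.6 × 111 = 621.6 L
CL = 0.693 × Vd / t½ = 0.693 × 621.6 / 59 = 7.301 L/h
Infusion rate = CL × Css = 7.301 × 22 = 160.6 mg/h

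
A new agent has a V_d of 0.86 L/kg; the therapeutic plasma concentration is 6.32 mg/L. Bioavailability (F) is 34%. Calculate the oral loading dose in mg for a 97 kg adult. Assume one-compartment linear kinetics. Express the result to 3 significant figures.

Vd = 0.86 L/kg × 97 kg = 83.42 L
LD = Vd × C / F = 83.42 × 6.320 / 0.34 = 1551 mg

1550 mg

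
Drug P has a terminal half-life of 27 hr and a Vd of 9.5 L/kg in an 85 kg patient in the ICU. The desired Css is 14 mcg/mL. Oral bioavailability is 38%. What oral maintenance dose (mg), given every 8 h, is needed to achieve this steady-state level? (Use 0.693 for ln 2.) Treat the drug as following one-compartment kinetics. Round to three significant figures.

6110 mg

Total Vd = 9.5 × 85 = 807.5 L
CL = 0.693 × Vd / t½ = 0.693 × 807.5 / 27 = 20.73 L/h
D = CL × Css × τ / F = 20.73 × 14 × 8 / 0.38 = 6110 mg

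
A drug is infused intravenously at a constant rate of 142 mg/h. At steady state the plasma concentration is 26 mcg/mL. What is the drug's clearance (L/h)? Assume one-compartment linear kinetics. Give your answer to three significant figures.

At steady state, infusion rate = CL × Css, so CL = rate / Css.
CL = 142 / 26 = 5.462 L/h

5.46 L/h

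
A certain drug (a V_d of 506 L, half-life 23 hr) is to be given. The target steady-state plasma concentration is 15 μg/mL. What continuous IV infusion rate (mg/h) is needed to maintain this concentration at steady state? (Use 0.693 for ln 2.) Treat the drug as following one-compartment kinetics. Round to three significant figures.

229 mg/h

k = 0.693/23 = 0.03013 h⁻¹, so CL = k·Vd = 0.03013 × 506.0 = 15.25 L/h
Infusion rate = CL × Css = 15.25 × 15 = 228.8 mg/h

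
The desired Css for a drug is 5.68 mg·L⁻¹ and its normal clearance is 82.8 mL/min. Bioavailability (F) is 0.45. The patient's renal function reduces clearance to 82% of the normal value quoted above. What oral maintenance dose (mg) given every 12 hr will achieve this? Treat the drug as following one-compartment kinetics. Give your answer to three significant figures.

CL = 82.8 mL/min = 82.8 × 0.06 = 4.968 L/h
Patient clearance = 0.82 × 4.968 = 4.074 L/h
D = CL × Css × τ / F = 4.074 × 5.68 × 12 / 0.45 = 617.1 mg

617 mg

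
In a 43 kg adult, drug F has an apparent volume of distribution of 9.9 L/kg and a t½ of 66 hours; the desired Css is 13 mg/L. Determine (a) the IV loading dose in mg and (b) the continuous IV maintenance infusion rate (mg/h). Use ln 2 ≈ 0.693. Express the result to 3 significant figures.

Vd = 9.9 L/kg × 43 kg = 425.7 L
LD = Vd × C = 425.7 × 13 = 5534 mg
CL = 0.693 × Vd / t½ = 0.693 × 425.7 / 66 = 4.470 L/h
Infusion rate = CL × Css = 4.470 × 13 = 58.11 mg/h

(a) 5530 mg; (b) 58.1 mg/h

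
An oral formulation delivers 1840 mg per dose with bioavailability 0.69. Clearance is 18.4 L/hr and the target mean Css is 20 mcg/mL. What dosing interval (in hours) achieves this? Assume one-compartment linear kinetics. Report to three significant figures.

F·D/τ = CL·Css → τ = F·D / (CL·Css).
τ = 0.69 × 1840 / (18.4 × 20) = 3.450 h

3.45 h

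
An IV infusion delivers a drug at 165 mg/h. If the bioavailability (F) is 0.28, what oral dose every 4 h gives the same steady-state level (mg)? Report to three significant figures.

2360 mg

To maintain the same Css, the systemic dosing rate must be unchanged: F·D/τ = infusion rate.
D = rate × τ / F = 165 × 4 / 0.28 = 2357 mg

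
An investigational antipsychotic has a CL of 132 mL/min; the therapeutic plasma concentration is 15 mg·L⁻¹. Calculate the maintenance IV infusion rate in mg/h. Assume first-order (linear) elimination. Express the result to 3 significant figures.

CL = 132 mL/min × 60/1000 = 7.920 L/h
R₀ = 7.920 × 15 = 118.8 mg/h

119 mg/h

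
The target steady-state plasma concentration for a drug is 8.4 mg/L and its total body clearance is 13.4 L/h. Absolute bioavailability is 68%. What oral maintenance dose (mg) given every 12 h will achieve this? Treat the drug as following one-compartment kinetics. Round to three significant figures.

1990 mg

D = CL × Css × τ / F = 13.40 × 8.4 × 12 / 0.68 = 1986 mg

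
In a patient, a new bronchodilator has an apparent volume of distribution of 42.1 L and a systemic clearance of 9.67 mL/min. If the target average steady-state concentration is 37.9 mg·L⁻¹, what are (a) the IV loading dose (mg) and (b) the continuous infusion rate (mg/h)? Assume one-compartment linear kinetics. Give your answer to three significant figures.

Loading dose = Vd × C = 42.10 × 37.9 = 1596 mg
Convert clearance: 9.67 mL/min × 60 min/h ÷ 1000 mL/L = 0.5802 L/h
Infusion rate = 0.5802 L/h × 37.9 mg/L = 21.99 mg/h

(a) 1600 mg; (b) 22.0 mg/h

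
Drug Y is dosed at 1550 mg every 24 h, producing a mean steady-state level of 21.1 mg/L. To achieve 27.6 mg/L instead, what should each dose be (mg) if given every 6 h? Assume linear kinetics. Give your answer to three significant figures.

507 mg

With linear kinetics, Css is proportional to dose rate (D/τ) at fixed clearance.
D₂ = D₁ × (Css,target / Css,current) × (τ₂/τ₁) = 1550 × (27.6/21.1) × (6/24) = 506.9 mg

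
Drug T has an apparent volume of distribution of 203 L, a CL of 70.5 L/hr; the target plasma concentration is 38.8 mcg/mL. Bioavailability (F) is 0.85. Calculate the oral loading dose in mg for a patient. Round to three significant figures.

LD = Vd × C / F = 203.0 × 38.80 / 0.85 = 9266 mg

9270 mg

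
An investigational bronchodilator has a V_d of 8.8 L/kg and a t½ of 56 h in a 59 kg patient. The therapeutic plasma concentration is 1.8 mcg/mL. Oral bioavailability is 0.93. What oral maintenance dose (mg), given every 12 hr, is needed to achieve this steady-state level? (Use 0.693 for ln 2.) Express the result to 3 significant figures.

Vd(total) = 59 kg × 8.8 L/kg = 519.2 L
k = 0.693/56 = 0.01238 h⁻¹, so CL = k·Vd = 0.01238 × 519.2 = 6.428 L/h
D = CL × Css × τ / F = 6.428 × 1.8 × 12 / 0.93 = 149.3 mg

149 mg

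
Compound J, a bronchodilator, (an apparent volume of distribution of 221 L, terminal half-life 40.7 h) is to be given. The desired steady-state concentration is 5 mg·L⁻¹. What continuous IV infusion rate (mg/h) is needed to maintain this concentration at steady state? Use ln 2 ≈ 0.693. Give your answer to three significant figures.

18.8 mg/h

CL = 0.693 × Vd / t½ = 0.693 × 221.0 / 40.7 = 3.763 L/h
Infusion rate = CL × Css = 3.763 × 5 = 18.82 mg/h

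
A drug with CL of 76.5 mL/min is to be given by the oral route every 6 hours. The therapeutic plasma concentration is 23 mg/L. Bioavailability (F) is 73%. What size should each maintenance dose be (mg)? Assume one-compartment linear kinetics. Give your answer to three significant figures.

868 mg

Convert clearance: 76.5 mL/min × 60 min/h ÷ 1000 mL/L = 4.590 L/h
D = CL × Css × τ / F = 4.590 × 23 × 6 / 0.73 = 867.7 mg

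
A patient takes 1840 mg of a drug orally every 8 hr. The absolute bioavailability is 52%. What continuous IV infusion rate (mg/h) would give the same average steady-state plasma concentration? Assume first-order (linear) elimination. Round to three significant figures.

Equivalent systemic input: infusion rate = F·D/τ.
Rate = 0.52 × 1840 / 8 = 119.6 mg/h

120 mg/h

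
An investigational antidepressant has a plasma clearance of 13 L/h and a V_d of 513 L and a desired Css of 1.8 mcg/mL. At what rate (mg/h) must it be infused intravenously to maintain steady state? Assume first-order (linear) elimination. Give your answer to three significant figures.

Infusion rate = CL · Css = 13.00 L/h × 1.8 mg/L = 23.40 mg/h

23.4 mg/h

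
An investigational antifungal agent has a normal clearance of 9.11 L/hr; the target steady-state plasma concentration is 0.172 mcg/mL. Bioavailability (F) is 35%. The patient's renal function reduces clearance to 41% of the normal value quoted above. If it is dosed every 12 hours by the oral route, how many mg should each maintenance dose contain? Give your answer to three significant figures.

22.0 mg

Patient clearance = 0.41 × 9.110 = 3.735 L/h
At steady state, dose per interval replaces the amount cleared in that interval: F·D/τ = CL·Css.
D = CL × Css × τ / F = 3.735 × 0.172 × 12 / 0.35 = 22.03 mg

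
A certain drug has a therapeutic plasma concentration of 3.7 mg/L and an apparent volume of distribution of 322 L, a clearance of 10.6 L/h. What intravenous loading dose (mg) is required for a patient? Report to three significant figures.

LD = Vd × C = 322.0 × 3.700 = 1191 mg

1190 mg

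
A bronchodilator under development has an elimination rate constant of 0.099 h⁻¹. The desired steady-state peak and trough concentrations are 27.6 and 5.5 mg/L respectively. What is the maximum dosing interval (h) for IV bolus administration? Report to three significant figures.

Between IV bolus doses, concentration decays as C = C₀·e^(−kτ), so C_peak/C_trough = e^(kτ).
τ_max = ln(C_peak/C_trough) / k = ln(27.6/5.5) / 0.09900 = 1.613 / 0.09900 = 16.29 h

16.3 h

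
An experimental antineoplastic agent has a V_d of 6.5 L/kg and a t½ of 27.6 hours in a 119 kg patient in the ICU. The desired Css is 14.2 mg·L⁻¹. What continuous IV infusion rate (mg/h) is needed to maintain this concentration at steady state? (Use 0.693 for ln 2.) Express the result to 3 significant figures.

Vd(total) = 119 kg × 6.5 L/kg = 773.5 L
CL = 0.693 × Vd / t½ = 0.693 × 773.5 / 27.6 = 19.42 L/h
Infusion rate = CL × Css = 19.42 × 14.2 = 275.8 mg/h

276 mg/h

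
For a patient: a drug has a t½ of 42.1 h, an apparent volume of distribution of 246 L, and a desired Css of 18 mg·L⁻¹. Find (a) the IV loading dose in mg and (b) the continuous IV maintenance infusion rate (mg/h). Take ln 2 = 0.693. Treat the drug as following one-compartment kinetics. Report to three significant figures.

(a) 4430 mg; (b) 72.9 mg/h

LD = Vd × C = 246.0 × 18 = 4428 mg
CL = 0.693 × Vd / t½ = 0.693 × 246.0 / 42.1 = 4.049 L/h
Infusion rate = CL × Css = 4.049 × 18 = 72.88 mg/h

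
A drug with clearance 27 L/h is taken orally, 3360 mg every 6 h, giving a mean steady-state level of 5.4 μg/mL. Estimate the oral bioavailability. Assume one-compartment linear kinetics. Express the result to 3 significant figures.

F·D/τ = CL·Css at steady state → F = CL·Css·τ / D.
F = 27 × 5.4 × 6 / 3360 = 0.260

0.260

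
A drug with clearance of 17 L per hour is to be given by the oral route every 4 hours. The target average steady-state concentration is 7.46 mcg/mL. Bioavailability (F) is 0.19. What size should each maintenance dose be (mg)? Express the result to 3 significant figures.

D = CL × Css × τ / F = 17.00 × 7.46 × 4 / 0.19 = 2670 mg

2670 mg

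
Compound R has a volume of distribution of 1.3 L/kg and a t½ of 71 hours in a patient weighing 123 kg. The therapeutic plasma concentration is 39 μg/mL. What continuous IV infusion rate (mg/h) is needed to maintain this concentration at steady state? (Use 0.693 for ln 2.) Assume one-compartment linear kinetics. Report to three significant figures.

60.9 mg/h

Vd = 1.3 L/kg × 123 kg = 159.9 L
CL = ln 2 · Vd / t½ = 0.693 × 159.9 / 71 = 1.561 L/h
Infusion rate = CL × Css = 1.561 × 39 = 60.88 mg/h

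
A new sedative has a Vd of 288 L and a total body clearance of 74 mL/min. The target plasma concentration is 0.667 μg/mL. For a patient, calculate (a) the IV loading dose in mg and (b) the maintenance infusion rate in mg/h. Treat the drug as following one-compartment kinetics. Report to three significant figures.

Loading dose = Vd × C = 288.0 × 0.667 = 192.1 mg
CL = 74 mL/min = 74 × 0.06 = 4.440 L/h
Maintenance infusion rate = CL × Css = 4.440 × 0.667 = 2.961 mg/h

(a) 192 mg; (b) 2.96 mg/h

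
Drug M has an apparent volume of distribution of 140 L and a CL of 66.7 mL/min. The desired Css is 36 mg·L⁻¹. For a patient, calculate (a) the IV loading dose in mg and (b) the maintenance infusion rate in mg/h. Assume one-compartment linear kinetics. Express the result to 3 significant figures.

(a) 5040 mg; (b) 144 mg/h

LD = Vd · C_target = 140.0 × 36 = 5040 mg
Convert clearance: 66.7 mL/min × 60 min/h ÷ 1000 mL/L = 4.002 L/h
Maintenance infusion rate = CL × Css = 4.002 × 36 = 144.1 mg/h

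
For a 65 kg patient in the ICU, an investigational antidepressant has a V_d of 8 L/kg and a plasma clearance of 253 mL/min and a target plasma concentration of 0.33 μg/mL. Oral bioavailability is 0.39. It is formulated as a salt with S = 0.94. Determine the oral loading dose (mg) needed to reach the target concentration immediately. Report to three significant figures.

468 mg

Vd(total) = 65 kg × 8 L/kg = 520.0 L
LD = Vd × C / F / S = 520.0 × 0.3300 / 0.39 / 0.94 = 468.1 mg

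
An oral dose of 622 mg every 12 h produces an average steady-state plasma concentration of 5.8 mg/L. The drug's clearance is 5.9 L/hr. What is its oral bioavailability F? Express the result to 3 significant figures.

0.660

F·D/τ = CL·Css at steady state → F = CL·Css·τ / D.
F = 5.9 × 5.8 × 12 / 622 = 0.660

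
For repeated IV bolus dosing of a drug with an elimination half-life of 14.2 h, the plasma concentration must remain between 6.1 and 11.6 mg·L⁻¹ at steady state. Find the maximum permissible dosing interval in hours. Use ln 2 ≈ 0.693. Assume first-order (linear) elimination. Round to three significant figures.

k = 0.693 / t½ = 0.693 / 14.2 = 0.04880 h⁻¹
Between IV bolus doses, concentration decays as C = C₀·e^(−kτ), so C_peak/C_trough = e^(kτ).
τ_max = ln(C_peak/C_trough) / k = ln(11.6/6.1) / 0.04880 = 0.6427 / 0.04880 = 13.17 h

13.2 h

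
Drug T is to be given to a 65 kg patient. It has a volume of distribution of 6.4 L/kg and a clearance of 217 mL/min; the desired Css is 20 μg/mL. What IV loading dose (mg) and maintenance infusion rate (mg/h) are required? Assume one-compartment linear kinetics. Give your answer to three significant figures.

Vd(total) = 65 kg × 6.4 L/kg = 416.0 L
Loading: fill Vd to C_target → 416.0 L × 20 mg/L = 8320 mg
CL = 217 mL/min = 217 × 0.06 = 13.02 L/h
Maintenance: replace elimination → rate = CL × Css = 13.02 × 20 = 260.4 mg/h

(a) 8320 mg; (b) 260 mg/h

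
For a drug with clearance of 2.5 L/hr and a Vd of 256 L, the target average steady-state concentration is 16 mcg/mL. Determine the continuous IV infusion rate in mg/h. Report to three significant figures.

Infusion rate = CL · Css = 2.500 L/h × 16 mg/L = 40.00 mg/h

40.0 mg/h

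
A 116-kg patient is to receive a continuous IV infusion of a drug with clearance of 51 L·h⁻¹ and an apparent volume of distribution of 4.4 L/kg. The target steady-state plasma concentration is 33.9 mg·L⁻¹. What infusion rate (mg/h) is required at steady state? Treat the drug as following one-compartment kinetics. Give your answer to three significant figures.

Rate = CL × Css = 51.00 × 33.9 = 1729 mg/h

1730 mg/h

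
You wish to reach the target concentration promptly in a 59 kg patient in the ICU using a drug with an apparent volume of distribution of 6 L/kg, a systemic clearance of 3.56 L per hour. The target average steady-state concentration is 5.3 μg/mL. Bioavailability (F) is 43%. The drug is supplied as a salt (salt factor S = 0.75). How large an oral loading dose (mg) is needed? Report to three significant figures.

5820 mg

Vd(total) = 59 kg × 6 L/kg = 354.0 L
LD = Vd × C / F / S = 354.0 × 5.300 / 0.43 / 0.75 = 5818 mg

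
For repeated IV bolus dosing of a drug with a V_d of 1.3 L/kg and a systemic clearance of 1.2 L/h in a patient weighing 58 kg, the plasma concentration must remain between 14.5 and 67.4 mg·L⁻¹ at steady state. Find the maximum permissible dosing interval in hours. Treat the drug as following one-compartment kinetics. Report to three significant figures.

Vd(total) = 58 kg × 1.3 L/kg = 75.40 L
k = CL / Vd = 1.200 / 75.40 = 0.01592 h⁻¹
Between IV bolus doses, concentration decays as C = C₀·e^(−kτ), so C_peak/C_trough = e^(kτ).
τ_max = ln(C_peak/C_trough) / k = ln(67.4/14.5) / 0.01592 = 1.536 / 0.01592 = 96.48 h

96.5 h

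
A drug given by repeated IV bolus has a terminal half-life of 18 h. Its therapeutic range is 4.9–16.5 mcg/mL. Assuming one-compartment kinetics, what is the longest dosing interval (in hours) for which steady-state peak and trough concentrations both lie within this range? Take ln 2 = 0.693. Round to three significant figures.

k = 0.693 / t½ = 0.693 / 18 = 0.03850 h⁻¹
Between IV bolus doses, concentration decays as C = C₀·e^(−kτ), so C_peak/C_trough = e^(kτ).
τ_max = ln(C_peak/C_trough) / k = ln(16.5/4.9) / 0.03850 = 1.214 / 0.03850 = 31.53 h

31.5 h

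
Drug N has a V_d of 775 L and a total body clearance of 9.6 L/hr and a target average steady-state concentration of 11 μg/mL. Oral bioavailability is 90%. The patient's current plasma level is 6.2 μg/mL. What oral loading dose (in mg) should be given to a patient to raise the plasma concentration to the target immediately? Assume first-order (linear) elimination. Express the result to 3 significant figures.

4130 mg

Concentration deficit ΔC = 11 − 6.2 = 4.800 mg/L
LD = Vd × ΔC / F = 775.0 × 4.800 / 0.9 = 4133 mg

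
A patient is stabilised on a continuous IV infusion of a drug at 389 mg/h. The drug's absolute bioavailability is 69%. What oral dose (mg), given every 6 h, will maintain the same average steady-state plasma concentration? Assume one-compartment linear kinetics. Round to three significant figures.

To maintain the same Css, the systemic dosing rate must be unchanged: F·D/τ = infusion rate.
D = rate × τ / F = 389 × 6 / 0.69 = 3383 mg

3380 mg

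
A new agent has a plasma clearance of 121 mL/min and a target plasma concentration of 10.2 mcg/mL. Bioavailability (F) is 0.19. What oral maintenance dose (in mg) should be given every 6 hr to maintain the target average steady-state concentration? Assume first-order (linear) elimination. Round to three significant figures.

CL = 121 mL/min × 60/1000 = 7.260 L/h
At steady state, dose per interval replaces the amount cleared in that interval: F·D/τ = CL·Css.
D = CL × Css × τ / F = 7.260 × 10.2 × 6 / 0.19 = 2338 mg

2340 mg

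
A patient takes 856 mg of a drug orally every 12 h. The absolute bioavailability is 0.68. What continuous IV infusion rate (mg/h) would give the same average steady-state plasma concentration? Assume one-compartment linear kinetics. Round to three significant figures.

Equivalent systemic input: infusion rate = F·D/τ.
Rate = 0.68 × 856 / 12 = 48.51 mg/h

48.5 mg/h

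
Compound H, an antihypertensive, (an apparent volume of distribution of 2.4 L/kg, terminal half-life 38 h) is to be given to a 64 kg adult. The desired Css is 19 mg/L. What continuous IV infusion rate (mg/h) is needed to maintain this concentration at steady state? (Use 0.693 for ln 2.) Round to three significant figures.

53.2 mg/h

Vd(total) = 64 kg × 2.4 L/kg = 153.6 L
k = 0.693/38 = 0.01824 h⁻¹, so CL = k·Vd = 0.01824 × 153.6 = 2.802 L/h
Infusion rate = CL × Css = 2.802 × 19 = 53.24 mg/h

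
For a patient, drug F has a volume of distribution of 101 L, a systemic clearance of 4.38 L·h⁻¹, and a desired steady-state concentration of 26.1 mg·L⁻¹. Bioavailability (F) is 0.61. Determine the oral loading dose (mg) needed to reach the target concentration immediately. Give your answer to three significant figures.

LD = Vd × C / F = 101.0 × 26.10 / 0.61 = 4321 mg

4320 mg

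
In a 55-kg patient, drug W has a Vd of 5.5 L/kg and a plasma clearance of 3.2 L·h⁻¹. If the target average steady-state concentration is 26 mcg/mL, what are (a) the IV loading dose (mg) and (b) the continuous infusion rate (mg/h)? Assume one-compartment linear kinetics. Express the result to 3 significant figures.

Vd = 5.5 L/kg × 55 kg = 302.5 L
Loading: fill Vd to C_target → 302.5 L × 26 mg/L = 7865 mg
Maintenance infusion rate = CL × Css = 3.200 × 26 = 83.20 mg/h

(a) 7870 mg; (b) 83.2 mg/h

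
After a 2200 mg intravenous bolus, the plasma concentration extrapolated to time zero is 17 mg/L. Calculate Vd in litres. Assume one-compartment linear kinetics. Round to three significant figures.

129 L

Immediately after an IV bolus, C₀ = Dose / Vd, so Vd = Dose / C₀.
Vd = 2200 / 17 = 129.4 L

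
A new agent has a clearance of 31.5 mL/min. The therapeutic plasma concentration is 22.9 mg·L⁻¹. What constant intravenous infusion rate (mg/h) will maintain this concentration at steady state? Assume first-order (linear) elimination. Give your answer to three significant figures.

Convert clearance: 31.5 mL/min × 60 min/h ÷ 1000 mL/L = 1.890 L/h
Rate = CL × Css = 1.890 × 22.9 = 43.28 mg/h

43.3 mg/h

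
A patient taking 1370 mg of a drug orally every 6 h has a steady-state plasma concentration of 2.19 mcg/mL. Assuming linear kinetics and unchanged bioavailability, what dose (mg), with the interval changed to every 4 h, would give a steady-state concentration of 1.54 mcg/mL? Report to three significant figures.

For first-order elimination, Css ∝ F·D/(CL·τ); F and CL are unchanged, so Css ∝ D/τ.
D₂ = D₁ × (Css,target / Css,current) × (τ₂/τ₁) = 1370 × (1.54/2.19) × (4/6) = 642.3 mg

642 mg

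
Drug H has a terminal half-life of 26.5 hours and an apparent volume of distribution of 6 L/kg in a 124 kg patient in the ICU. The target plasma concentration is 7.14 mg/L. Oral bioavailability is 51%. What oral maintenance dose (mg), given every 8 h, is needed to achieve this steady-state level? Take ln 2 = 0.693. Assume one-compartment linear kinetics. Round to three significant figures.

2180 mg

Vd(total) = 124 kg × 6 L/kg = 744.0 L
k = 0.693/26.5 = 0.02615 h⁻¹, so CL = k·Vd = 0.02615 × 744.0 = 19.46 L/h
D = CL × Css × τ / F = 19.46 × 7.14 × 8 / 0.51 = 2180 mg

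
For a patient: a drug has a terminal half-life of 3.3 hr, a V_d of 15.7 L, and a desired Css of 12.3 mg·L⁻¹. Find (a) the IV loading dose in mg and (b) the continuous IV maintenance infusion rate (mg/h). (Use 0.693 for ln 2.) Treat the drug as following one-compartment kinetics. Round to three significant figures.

LD = Vd × C = 15.70 × 12.3 = 193.1 mg
CL = 0.693 × Vd / t½ = 0.693 × 15.70 / 3.3 = 3.297 L/h
Infusion rate = CL × Css = 3.297 × 12.3 = 40.55 mg/h

(a) 193 mg; (b) 40.6 mg/h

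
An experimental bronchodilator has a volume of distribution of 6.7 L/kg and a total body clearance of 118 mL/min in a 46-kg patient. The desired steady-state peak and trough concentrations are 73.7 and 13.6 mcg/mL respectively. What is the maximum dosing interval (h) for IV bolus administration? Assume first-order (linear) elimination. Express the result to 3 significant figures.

Vd = 6.7 L/kg × 46 kg = 308.2 L
Convert clearance: 118 mL/min × 60 min/h ÷ 1000 mL/L = 7.080 L/h
k = CL / Vd = 7.080 / 308.2 = 0.02297 h⁻¹
Between IV bolus doses, concentration decays as C = C₀·e^(−kτ), so C_peak/C_trough = e^(kτ).
τ_max = ln(C_peak/C_trough) / k = ln(73.7/13.6) / 0.02297 = 1.690 / 0.02297 = 73.57 h

73.6 h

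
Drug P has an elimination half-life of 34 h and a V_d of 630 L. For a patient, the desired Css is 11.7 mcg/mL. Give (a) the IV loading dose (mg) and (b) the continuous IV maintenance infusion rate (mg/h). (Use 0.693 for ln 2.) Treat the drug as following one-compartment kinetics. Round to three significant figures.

(a) 7370 mg; (b) 150 mg/h

LD = Vd × C = 630.0 × 11.7 = 7371 mg
CL = 0.693 × Vd / t½ = 0.693 × 630.0 / 34 = 12.84 L/h
Infusion rate = CL × Css = 12.84 × 11.7 = 150.2 mg/h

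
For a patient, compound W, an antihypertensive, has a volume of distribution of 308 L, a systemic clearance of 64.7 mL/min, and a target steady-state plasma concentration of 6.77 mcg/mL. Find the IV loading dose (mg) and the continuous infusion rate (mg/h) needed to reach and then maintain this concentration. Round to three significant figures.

(a) 2090 mg; (b) 26.3 mg/h

Loading: fill Vd to C_target → 308.0 L × 6.77 mg/L = 2085 mg
CL = 64.7 mL/min × 60/1000 = 3.882 L/h
Maintenance infusion rate = CL × Css = 3.882 × 6.77 = 26.28 mg/h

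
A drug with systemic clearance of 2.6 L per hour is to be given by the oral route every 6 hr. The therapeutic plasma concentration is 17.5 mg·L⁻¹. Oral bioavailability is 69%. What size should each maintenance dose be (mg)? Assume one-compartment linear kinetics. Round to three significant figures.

D = CL × Css × τ / F = 2.600 × 17.5 × 6 / 0.69 = 395.7 mg

396 mg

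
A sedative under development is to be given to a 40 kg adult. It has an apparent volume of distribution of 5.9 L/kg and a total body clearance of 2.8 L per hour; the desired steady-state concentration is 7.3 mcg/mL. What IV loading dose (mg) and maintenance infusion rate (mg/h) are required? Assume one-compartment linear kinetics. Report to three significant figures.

Vd = 5.9 L/kg × 40 kg = 236.0 L
LD = Vd · C_target = 236.0 × 7.3 = 1723 mg
Infusion rate = 2.800 L/h × 7.3 mg/L = 20.44 mg/h

(a) 1720 mg; (b) 20.4 mg/h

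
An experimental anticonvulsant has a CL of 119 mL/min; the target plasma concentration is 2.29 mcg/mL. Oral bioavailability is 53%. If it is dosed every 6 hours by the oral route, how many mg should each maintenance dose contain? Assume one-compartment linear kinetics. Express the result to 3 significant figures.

185 mg

CL = 119 mL/min = 119 × 0.06 = 7.140 L/h
D = CL × Css × τ / F = 7.140 × 2.29 × 6 / 0.53 = 185.1 mg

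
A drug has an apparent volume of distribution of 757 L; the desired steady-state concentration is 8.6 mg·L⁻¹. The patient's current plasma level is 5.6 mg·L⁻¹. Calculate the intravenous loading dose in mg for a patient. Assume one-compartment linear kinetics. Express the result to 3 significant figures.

Concentration deficit ΔC = 8.6 − 5.6 = 3.000 mg/L
LD = Vd × ΔC = 757.0 × 3.000 = 2271 mg

2270 mg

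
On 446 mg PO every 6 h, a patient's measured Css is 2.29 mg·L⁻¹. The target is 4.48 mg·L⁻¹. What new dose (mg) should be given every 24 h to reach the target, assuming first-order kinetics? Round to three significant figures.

With linear kinetics, Css is proportional to dose rate (D/τ) at fixed clearance.
D₂ = D₁ × (Css,target / Css,current) × (τ₂/τ₁) = 446 × (4.48/2.29) × (24/6) = 3490 mg

3490 mg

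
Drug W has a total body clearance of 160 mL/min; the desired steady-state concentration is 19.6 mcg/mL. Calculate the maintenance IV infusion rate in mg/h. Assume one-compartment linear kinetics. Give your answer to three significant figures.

188 mg/h

Convert clearance: 160 mL/min × 60 min/h ÷ 1000 mL/L = 9.600 L/h
At steady state, infusion rate equals elimination rate: rate in = CL × Css.
Rate = CL × Css = 9.600 × 19.6 = 188.2 mg/h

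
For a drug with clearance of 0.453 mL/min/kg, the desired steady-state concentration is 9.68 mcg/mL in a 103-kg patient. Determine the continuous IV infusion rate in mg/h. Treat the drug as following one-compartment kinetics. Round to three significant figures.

27.1 mg/h

CL = 0.453 mL/min/kg × 103 kg = 46.66 mL/min = 46.66 × 60/1000 = 2.800 L/h
At steady state, infusion rate equals elimination rate: rate in = CL × Css.
Rate = CL × Css = 2.800 × 9.68 = 27.10 mg/h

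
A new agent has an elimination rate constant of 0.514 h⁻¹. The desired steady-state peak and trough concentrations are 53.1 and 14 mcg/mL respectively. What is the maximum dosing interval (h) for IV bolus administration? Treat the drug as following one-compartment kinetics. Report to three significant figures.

Between IV bolus doses, concentration decays as C = C₀·e^(−kτ), so C_peak/C_trough = e^(kτ).
τ_max = ln(C_peak/C_trough) / k = ln(53.1/14) / 0.5140 = 1.333 / 0.5140 = 2.593 h

2.59 h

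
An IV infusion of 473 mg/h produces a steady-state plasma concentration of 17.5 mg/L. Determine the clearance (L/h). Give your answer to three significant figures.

At steady state, infusion rate = CL × Css, so CL = rate / Css.
CL = 473 / 17.5 = 27.03 L/h

27.0 L/h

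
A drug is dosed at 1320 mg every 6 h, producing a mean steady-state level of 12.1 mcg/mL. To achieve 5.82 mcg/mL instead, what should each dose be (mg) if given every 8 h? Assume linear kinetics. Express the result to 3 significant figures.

847 mg

With linear kinetics, Css is proportional to dose rate (D/τ) at fixed clearance.
D₂ = D₁ × (Css,target / Css,current) × (τ₂/τ₁) = 1320 × (5.82/12.1) × (8/6) = 846.5 mg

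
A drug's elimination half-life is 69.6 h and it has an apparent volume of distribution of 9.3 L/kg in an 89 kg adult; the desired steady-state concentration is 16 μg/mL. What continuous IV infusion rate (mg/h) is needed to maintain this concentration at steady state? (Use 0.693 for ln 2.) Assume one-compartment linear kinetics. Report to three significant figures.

132 mg/h

Vd = 9.3 L/kg × 89 kg = 827.7 L
CL = 0.693 × Vd / t½ = 0.693 × 827.7 / 69.6 = 8.241 L/h
Infusion rate = CL × Css = 8.241 × 16 = 131.9 mg/h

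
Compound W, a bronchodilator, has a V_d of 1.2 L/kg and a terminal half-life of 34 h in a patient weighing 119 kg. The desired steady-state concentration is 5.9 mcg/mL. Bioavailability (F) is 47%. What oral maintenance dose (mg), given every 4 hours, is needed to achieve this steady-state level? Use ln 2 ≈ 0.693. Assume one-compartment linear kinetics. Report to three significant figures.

Vd(total) = 119 kg × 1.2 L/kg = 142.8 L
CL = ln 2 · Vd / t½ = 0.693 × 142.8 / 34 = 2.911 L/h
D = CL × Css × τ / F = 2.911 × 5.9 × 4 / 0.47 = 146.2 mg

146 mg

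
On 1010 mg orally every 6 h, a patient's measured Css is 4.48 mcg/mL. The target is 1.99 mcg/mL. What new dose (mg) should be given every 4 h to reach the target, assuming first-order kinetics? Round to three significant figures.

299 mg

For first-order elimination, Css ∝ F·D/(CL·τ); F and CL are unchanged, so Css ∝ D/τ.
D₂ = D₁ × (Css,target / Css,current) × (τ₂/τ₁) = 1010 × (1.99/4.48) × (4/6) = 299.1 mg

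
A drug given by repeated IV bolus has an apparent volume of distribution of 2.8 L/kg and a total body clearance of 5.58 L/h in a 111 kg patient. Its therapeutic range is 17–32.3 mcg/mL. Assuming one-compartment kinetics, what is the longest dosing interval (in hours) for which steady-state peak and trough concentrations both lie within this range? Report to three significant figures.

Vd(total) = 111 kg × 2.8 L/kg = 310.8 L
k = CL / Vd = 5.580 / 310.8 = 0.01795 h⁻¹
Between IV bolus doses, concentration decays as C = C₀·e^(−kτ), so C_peak/C_trough = e^(kτ).
τ_max = ln(C_peak/C_trough) / k = ln(32.3/17) / 0.01795 = 0.6419 / 0.01795 = 35.76 h

35.8 h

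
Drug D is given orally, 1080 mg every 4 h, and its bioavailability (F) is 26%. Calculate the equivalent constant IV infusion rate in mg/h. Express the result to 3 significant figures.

Equivalent systemic input: infusion rate = F·D/τ.
Rate = 0.26 × 1080 / 4 = 70.20 mg/h

70.2 mg/h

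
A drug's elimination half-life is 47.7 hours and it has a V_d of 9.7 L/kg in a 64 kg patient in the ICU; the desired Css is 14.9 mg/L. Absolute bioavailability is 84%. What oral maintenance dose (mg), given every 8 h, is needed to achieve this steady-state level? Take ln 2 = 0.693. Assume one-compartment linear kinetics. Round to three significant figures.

Total Vd = 9.7 × 64 = 620.8 L
CL = 0.693 × Vd / t½ = 0.693 × 620.8 / 47.7 = 9.019 L/h
D = CL × Css × τ / F = 9.019 × 14.9 × 8 / 0.84 = 1280 mg

1280 mg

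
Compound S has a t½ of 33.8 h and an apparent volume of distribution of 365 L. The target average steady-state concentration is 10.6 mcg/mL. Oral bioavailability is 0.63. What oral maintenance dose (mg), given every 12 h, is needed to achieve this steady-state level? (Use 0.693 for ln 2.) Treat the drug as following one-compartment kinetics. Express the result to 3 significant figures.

1510 mg

CL = 0.693 × Vd / t½ = 0.693 × 365.0 / 33.8 = 7.484 L/h
D = CL × Css × τ / F = 7.484 × 10.6 × 12 / 0.63 = 1511 mg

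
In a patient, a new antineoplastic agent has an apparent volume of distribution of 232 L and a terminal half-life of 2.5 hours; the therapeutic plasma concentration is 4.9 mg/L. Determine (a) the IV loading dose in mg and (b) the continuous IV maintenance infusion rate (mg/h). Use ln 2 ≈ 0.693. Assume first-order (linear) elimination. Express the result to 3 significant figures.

(a) 1140 mg; (b) 315 mg/h

LD = Vd × C = 232.0 × 4.9 = 1137 mg
CL = 0.693 × Vd / t½ = 0.693 × 232.0 / 2.5 = 64.31 L/h
Infusion rate = CL × Css = 64.31 × 4.9 = 315.1 mg/h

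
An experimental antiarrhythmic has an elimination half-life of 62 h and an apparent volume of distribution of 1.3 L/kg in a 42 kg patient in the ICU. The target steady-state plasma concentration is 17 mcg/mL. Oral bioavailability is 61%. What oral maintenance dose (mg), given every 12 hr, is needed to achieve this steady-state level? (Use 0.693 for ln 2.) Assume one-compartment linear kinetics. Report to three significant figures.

Vd(total) = 42 kg × 1.3 L/kg = 54.60 L
CL = 0.693 × Vd / t½ = 0.693 × 54.60 / 62 = 0.6103 L/h
D = CL × Css × τ / F = 0.6103 × 17 × 12 / 0.61 = 204.1 mg

204 mg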